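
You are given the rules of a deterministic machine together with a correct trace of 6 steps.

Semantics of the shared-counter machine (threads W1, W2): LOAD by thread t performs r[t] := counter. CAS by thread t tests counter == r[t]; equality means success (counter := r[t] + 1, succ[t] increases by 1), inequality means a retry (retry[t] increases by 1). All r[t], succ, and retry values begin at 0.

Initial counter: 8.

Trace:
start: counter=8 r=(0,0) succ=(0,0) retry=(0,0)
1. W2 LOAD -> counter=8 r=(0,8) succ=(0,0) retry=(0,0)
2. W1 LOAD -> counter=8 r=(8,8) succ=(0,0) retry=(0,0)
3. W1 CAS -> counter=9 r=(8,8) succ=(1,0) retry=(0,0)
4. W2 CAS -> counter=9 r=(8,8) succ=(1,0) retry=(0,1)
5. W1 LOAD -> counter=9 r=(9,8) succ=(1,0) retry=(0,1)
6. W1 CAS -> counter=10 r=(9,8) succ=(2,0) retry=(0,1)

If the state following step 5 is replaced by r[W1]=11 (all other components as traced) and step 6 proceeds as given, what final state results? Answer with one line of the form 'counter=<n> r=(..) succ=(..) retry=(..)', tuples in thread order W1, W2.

state after step 5 := counter=9 r=(11,8) succ=(1,0) retry=(0,1)
6. W1 CAS -> counter=9 r=(11,8) succ=(1,0) retry=(1,1)

counter=9 r=(11,8) succ=(1,0) retry=(1,1)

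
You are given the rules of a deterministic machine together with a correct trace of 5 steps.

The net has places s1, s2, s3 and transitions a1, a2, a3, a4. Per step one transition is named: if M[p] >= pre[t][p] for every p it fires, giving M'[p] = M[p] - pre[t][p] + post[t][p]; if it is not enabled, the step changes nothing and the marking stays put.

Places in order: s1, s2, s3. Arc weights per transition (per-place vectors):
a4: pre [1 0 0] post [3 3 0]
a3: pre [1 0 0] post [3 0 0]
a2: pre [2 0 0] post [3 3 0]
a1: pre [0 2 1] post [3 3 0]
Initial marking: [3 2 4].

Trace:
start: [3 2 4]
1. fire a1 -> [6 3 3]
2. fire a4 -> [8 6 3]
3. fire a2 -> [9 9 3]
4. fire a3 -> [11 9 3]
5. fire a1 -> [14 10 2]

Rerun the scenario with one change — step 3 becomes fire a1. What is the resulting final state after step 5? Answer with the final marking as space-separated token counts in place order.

16 8 1

(re-executing from step 3 with the substitution; state before step 3: [8 6 3])
3. fire a1 -> [11 7 2]
4. fire a3 -> [13 7 2]
5. fire a1 -> [16 8 1]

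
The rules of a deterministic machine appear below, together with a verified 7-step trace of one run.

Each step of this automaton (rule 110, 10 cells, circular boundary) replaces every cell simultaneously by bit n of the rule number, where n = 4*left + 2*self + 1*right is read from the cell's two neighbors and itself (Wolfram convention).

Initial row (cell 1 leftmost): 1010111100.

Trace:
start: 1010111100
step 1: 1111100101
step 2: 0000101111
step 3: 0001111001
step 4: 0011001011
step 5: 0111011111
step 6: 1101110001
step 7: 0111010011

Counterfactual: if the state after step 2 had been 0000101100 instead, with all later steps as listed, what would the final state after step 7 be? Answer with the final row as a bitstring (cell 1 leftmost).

1111110101

state after step 2 := 0000101100
step 3: 0001111100
step 4: 0011000100
step 5: 0111001100
step 6: 1101011100
step 7: 1111110101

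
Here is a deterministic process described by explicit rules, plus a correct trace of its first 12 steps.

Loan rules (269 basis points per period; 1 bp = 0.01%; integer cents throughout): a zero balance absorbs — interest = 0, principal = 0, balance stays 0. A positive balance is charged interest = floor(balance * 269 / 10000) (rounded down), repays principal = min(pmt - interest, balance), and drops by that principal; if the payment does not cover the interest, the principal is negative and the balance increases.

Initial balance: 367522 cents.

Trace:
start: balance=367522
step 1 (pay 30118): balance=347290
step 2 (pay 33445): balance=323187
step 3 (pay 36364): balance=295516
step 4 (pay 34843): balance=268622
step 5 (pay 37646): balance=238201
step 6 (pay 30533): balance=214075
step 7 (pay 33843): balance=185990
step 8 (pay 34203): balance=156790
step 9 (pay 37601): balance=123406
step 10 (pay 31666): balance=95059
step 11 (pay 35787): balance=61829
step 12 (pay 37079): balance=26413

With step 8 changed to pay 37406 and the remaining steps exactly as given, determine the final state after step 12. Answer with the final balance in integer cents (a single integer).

22851

(re-executing from step 8 with the substitution; state before step 8: balance=185990)
step 8 (pay 37406): balance=153587
step 9 (pay 37601): balance=120117
step 10 (pay 31666): balance=91682
step 11 (pay 35787): balance=58361
step 12 (pay 37079): balance=22851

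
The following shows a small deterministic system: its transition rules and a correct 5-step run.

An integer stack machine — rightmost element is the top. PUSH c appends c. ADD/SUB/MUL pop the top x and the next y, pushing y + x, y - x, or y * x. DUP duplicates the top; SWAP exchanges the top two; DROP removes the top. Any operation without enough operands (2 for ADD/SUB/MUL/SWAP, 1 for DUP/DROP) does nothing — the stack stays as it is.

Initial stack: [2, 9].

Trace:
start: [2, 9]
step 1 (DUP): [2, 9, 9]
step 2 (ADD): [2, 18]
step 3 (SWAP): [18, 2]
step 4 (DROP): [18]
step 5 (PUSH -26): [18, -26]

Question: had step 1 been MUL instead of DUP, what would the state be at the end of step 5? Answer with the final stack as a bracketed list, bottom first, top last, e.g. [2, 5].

[-26]

(re-executing from step 1 with the substitution; state before step 1: [2, 9])
step 1 (MUL): [18]
step 2 (ADD): [18]
step 3 (SWAP): [18]
step 4 (DROP): []
step 5 (PUSH -26): [-26]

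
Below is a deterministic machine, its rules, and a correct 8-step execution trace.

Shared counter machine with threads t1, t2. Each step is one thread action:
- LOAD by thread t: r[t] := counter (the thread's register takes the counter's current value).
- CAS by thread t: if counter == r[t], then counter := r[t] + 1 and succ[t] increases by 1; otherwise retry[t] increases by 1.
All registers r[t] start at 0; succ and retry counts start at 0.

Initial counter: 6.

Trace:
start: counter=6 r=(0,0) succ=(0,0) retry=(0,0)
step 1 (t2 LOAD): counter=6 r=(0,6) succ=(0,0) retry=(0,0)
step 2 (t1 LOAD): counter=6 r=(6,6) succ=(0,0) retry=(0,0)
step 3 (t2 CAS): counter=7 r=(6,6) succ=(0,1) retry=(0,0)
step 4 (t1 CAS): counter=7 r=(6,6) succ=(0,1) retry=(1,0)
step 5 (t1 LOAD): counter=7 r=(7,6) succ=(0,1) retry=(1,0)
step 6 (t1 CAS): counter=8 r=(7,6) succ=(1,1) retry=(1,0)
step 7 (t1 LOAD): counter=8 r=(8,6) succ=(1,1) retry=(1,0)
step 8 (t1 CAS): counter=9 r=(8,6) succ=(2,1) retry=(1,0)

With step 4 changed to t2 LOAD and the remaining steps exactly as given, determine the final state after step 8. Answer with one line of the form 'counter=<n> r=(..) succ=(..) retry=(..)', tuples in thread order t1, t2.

counter=9 r=(8,7) succ=(2,1) retry=(0,0)

(re-executing from step 4 with the substitution; state before step 4: counter=7 r=(6,6) succ=(0,1) retry=(0,0))
step 4 (t2 LOAD): counter=7 r=(6,7) succ=(0,1) retry=(0,0)
step 5 (t1 LOAD): counter=7 r=(7,7) succ=(0,1) retry=(0,0)
step 6 (t1 CAS): counter=8 r=(7,7) succ=(1,1) retry=(0,0)
step 7 (t1 LOAD): counter=8 r=(8,7) succ=(1,1) retry=(0,0)
step 8 (t1 CAS): counter=9 r=(8,7) succ=(2,1) retry=(0,0)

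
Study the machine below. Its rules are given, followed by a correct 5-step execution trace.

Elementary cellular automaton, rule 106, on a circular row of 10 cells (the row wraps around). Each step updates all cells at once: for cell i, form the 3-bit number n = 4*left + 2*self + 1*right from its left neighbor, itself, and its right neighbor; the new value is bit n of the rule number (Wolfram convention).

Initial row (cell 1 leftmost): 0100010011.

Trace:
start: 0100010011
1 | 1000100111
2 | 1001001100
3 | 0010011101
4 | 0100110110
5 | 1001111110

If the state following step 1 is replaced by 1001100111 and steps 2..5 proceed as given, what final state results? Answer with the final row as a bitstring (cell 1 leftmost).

1000101111

state after step 1 := 1001100111
2 | 1011101100
3 | 0110111101
4 | 1111100110
5 | 1000101111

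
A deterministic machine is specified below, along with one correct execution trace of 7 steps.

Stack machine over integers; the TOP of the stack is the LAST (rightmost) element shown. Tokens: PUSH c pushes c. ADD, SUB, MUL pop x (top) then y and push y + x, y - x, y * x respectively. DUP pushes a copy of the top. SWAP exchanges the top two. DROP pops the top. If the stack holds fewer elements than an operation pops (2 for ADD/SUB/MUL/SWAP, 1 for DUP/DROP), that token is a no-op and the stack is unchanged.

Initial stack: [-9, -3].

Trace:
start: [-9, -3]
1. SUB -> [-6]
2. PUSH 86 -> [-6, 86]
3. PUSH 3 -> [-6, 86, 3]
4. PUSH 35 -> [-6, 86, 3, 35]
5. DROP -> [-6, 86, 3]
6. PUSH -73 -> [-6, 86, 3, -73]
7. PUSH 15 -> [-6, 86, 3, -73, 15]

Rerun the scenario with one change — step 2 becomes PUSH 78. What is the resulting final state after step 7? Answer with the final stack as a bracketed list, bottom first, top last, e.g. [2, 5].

(re-executing from step 2 with the substitution; state before step 2: [-6])
2. PUSH 78 -> [-6, 78]
3. PUSH 3 -> [-6, 78, 3]
4. PUSH 35 -> [-6, 78, 3, 35]
5. DROP -> [-6, 78, 3]
6. PUSH -73 -> [-6, 78, 3, -73]
7. PUSH 15 -> [-6, 78, 3, -73, 15]

[-6, 78, 3, -73, 15]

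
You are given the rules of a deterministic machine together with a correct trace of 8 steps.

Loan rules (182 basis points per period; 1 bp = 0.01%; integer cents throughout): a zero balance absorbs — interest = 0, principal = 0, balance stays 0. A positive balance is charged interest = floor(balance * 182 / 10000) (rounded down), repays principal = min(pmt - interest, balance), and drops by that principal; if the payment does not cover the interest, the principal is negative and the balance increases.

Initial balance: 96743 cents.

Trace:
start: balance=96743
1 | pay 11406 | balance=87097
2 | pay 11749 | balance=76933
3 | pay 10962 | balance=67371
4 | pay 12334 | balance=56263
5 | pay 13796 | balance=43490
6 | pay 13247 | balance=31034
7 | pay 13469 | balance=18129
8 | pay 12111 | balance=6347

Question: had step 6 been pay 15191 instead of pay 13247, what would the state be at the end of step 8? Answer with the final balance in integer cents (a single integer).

4332

(re-executing from step 6 with the substitution; state before step 6: balance=43490)
6 | pay 15191 | balance=29090
7 | pay 13469 | balance=16150
8 | pay 12111 | balance=4332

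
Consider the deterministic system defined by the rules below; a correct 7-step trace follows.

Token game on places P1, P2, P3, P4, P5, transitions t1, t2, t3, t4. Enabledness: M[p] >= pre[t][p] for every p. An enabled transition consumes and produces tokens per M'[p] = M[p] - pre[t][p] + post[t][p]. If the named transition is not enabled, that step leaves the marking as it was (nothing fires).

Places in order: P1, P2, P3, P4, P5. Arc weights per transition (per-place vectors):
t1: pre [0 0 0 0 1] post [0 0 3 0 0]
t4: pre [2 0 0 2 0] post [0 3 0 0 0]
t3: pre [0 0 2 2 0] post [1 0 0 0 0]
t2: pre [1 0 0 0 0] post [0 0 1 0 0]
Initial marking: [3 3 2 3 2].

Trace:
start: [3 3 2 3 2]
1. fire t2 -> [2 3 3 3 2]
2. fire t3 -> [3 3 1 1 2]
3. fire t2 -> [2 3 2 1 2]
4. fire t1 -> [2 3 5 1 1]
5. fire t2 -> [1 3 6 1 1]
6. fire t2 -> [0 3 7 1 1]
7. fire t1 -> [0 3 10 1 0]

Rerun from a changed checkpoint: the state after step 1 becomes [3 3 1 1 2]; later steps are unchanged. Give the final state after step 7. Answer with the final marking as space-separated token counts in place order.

0 3 10 1 0

state after step 1 := [3 3 1 1 2]
2. fire t3 -> [3 3 1 1 2]
3. fire t2 -> [2 3 2 1 2]
4. fire t1 -> [2 3 5 1 1]
5. fire t2 -> [1 3 6 1 1]
6. fire t2 -> [0 3 7 1 1]
7. fire t1 -> [0 3 10 1 0]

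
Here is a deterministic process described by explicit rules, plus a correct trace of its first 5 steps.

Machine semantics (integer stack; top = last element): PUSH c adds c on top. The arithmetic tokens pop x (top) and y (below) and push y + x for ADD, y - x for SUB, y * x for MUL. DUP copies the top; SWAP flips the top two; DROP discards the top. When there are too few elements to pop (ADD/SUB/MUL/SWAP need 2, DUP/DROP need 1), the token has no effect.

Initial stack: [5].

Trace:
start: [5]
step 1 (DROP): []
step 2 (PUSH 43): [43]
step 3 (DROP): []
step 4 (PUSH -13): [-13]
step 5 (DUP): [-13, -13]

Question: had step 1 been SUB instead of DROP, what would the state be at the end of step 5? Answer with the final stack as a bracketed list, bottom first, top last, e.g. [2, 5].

[5, -13, -13]

(re-executing from step 1 with the substitution; state before step 1: [5])
step 1 (SUB): [5]
step 2 (PUSH 43): [5, 43]
step 3 (DROP): [5]
step 4 (PUSH -13): [5, -13]
step 5 (DUP): [5, -13, -13]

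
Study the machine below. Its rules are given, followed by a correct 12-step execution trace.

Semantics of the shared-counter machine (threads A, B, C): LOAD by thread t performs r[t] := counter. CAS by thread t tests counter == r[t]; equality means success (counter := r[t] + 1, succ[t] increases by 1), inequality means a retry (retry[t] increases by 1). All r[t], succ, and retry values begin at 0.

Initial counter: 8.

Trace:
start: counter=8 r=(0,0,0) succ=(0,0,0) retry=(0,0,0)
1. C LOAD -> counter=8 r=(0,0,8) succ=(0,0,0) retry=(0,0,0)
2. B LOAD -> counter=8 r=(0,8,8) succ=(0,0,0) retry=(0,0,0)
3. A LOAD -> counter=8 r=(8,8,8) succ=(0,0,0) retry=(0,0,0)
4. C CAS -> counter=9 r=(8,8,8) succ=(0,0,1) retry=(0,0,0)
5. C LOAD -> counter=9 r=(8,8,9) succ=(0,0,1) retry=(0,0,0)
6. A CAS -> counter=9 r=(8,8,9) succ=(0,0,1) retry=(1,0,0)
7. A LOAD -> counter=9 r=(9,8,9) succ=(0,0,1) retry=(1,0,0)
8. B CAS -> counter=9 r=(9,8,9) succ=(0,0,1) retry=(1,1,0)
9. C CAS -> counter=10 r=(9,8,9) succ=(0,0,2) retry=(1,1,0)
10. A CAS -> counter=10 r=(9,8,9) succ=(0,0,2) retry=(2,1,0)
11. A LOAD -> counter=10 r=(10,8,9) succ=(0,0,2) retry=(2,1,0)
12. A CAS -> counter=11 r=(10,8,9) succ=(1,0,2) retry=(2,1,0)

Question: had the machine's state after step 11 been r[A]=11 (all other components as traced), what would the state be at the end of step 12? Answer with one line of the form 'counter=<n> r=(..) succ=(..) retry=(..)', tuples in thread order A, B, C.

counter=10 r=(11,8,9) succ=(0,0,2) retry=(3,1,0)

state after step 11 := counter=10 r=(11,8,9) succ=(0,0,2) retry=(2,1,0)
12. A CAS -> counter=10 r=(11,8,9) succ=(0,0,2) retry=(3,1,0)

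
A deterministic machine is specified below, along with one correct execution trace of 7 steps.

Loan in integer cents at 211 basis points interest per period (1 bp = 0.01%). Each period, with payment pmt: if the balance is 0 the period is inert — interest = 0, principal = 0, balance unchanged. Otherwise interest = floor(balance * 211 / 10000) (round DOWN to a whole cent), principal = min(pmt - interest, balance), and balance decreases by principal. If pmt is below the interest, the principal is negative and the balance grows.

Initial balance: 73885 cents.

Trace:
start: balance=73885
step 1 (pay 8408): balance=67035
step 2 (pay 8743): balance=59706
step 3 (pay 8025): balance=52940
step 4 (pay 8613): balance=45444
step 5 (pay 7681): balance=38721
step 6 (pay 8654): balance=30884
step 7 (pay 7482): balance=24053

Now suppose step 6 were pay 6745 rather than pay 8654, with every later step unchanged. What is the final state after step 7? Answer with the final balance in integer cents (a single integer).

(re-executing from step 6 with the substitution; state before step 6: balance=38721)
step 6 (pay 6745): balance=32793
step 7 (pay 7482): balance=26002

26002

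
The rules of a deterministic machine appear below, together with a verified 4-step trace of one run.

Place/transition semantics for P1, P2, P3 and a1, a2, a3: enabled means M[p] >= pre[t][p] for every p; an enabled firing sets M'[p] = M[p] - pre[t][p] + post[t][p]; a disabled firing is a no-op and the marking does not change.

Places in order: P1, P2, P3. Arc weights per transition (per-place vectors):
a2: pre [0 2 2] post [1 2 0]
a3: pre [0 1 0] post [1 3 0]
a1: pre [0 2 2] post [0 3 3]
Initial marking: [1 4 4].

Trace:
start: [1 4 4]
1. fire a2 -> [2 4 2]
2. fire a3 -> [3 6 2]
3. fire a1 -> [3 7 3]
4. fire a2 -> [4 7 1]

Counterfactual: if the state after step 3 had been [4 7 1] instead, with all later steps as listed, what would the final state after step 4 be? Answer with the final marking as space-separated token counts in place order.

4 7 1

state after step 3 := [4 7 1]
4. fire a2 -> [4 7 1]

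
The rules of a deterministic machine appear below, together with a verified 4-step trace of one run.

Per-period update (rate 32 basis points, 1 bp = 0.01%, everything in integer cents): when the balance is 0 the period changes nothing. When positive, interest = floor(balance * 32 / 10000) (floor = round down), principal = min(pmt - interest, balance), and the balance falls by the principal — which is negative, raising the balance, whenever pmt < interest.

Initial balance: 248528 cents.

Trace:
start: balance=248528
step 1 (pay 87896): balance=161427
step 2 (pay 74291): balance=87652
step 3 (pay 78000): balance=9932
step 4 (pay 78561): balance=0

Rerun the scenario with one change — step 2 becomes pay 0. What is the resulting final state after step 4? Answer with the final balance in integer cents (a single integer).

6170

(re-executing from step 2 with the substitution; state before step 2: balance=161427)
step 2 (pay 0): balance=161943
step 3 (pay 78000): balance=84461
step 4 (pay 78561): balance=6170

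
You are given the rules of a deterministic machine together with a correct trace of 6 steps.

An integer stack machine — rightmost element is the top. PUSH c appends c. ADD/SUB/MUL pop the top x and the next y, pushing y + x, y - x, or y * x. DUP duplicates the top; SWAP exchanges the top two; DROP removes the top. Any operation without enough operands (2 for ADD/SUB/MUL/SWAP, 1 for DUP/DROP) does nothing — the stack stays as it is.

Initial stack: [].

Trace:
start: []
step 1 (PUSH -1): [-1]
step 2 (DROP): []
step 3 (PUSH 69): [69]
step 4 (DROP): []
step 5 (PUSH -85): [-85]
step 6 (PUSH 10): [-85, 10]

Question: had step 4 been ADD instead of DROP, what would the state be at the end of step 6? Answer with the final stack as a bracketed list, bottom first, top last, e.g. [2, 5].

(re-executing from step 4 with the substitution; state before step 4: [69])
step 4 (ADD): [69]
step 5 (PUSH -85): [69, -85]
step 6 (PUSH 10): [69, -85, 10]

[69, -85, 10]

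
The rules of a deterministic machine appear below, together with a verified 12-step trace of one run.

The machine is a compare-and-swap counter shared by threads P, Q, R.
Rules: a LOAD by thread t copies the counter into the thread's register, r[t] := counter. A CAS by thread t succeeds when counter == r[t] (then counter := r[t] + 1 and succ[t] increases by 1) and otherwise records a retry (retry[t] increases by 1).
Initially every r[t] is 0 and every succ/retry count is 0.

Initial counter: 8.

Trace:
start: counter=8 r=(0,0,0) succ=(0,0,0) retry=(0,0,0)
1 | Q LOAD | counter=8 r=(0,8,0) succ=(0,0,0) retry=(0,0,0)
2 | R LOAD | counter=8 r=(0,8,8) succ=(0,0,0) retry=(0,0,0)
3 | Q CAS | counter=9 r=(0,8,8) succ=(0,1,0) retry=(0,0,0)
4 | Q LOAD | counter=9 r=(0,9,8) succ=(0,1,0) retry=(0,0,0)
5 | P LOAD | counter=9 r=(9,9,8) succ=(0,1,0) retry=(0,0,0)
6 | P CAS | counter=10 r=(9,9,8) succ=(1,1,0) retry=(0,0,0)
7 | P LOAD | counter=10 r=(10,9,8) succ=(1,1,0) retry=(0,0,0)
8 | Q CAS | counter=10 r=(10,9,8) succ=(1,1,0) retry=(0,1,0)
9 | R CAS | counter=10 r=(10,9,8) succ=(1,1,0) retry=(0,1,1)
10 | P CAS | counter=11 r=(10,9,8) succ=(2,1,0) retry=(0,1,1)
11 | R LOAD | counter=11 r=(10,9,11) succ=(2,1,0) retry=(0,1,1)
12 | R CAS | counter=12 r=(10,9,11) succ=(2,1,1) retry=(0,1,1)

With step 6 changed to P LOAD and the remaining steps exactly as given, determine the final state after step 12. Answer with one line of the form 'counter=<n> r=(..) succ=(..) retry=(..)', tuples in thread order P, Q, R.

counter=11 r=(9,9,10) succ=(0,2,1) retry=(1,0,1)

(re-executing from step 6 with the substitution; state before step 6: counter=9 r=(9,9,8) succ=(0,1,0) retry=(0,0,0))
6 | P LOAD | counter=9 r=(9,9,8) succ=(0,1,0) retry=(0,0,0)
7 | P LOAD | counter=9 r=(9,9,8) succ=(0,1,0) retry=(0,0,0)
8 | Q CAS | counter=10 r=(9,9,8) succ=(0,2,0) retry=(0,0,0)
9 | R CAS | counter=10 r=(9,9,8) succ=(0,2,0) retry=(0,0,1)
10 | P CAS | counter=10 r=(9,9,8) succ=(0,2,0) retry=(1,0,1)
11 | R LOAD | counter=10 r=(9,9,10) succ=(0,2,0) retry=(1,0,1)
12 | R CAS | counter=11 r=(9,9,10) succ=(0,2,1) retry=(1,0,1)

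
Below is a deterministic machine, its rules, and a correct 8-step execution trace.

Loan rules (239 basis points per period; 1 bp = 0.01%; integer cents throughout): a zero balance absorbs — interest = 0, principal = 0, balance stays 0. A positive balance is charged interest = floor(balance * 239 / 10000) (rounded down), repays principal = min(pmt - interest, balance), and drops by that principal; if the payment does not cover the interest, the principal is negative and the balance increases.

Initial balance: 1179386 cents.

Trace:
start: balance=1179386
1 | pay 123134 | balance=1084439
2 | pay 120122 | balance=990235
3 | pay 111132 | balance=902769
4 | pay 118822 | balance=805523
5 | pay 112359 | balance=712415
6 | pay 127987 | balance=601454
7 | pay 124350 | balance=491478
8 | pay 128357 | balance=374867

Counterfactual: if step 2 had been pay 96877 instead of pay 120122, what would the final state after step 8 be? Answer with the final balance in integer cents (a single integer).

(re-executing from step 2 with the substitution; state before step 2: balance=1084439)
2 | pay 96877 | balance=1013480
3 | pay 111132 | balance=926570
4 | pay 118822 | balance=829893
5 | pay 112359 | balance=737368
6 | pay 127987 | balance=627004
7 | pay 124350 | balance=517639
8 | pay 128357 | balance=401653

401653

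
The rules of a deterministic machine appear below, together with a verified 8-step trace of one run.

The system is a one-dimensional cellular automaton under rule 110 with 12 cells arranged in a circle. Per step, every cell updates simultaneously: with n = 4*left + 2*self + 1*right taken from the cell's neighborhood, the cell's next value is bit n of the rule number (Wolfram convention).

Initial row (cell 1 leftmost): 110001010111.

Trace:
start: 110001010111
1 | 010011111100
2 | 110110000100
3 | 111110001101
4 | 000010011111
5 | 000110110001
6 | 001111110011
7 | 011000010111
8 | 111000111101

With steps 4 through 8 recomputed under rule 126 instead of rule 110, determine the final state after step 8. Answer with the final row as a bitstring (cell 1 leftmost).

001111100011

(re-executing steps 4..8 under rule 126; state before step 4: 111110001101)
4 | 000011011111
5 | 100111110001
6 | 111100011011
7 | 000110111110
8 | 001111100011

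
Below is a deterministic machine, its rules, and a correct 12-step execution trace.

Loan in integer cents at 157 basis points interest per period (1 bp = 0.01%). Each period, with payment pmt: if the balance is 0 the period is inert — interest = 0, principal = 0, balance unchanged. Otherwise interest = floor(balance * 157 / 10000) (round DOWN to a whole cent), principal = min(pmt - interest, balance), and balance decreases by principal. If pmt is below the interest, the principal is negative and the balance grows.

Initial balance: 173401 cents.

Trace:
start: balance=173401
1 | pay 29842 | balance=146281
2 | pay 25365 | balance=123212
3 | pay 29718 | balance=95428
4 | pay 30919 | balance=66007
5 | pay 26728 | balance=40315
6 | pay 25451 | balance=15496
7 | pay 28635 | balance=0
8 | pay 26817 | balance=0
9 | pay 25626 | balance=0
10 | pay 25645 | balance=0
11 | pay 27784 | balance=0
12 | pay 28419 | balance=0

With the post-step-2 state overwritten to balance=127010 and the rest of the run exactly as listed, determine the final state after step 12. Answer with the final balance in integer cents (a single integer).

0

state after step 2 := balance=127010
3 | pay 29718 | balance=99286
4 | pay 30919 | balance=69925
5 | pay 26728 | balance=44294
6 | pay 25451 | balance=19538
7 | pay 28635 | balance=0
8 | pay 26817 | balance=0
9 | pay 25626 | balance=0
10 | pay 25645 | balance=0
11 | pay 27784 | balance=0
12 | pay 28419 | balance=0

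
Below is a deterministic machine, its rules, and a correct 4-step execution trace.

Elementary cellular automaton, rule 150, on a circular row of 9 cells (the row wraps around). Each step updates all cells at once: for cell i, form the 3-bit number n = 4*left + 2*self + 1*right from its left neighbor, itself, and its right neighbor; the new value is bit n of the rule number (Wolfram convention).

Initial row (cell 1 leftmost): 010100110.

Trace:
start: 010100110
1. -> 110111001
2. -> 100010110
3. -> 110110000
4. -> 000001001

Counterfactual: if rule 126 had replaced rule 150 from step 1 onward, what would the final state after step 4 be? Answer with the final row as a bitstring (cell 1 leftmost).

(re-executing steps 1..4 under rule 126; state before step 1: 010100110)
1. -> 111111111
2. -> 000000000
3. -> 000000000
4. -> 000000000

000000000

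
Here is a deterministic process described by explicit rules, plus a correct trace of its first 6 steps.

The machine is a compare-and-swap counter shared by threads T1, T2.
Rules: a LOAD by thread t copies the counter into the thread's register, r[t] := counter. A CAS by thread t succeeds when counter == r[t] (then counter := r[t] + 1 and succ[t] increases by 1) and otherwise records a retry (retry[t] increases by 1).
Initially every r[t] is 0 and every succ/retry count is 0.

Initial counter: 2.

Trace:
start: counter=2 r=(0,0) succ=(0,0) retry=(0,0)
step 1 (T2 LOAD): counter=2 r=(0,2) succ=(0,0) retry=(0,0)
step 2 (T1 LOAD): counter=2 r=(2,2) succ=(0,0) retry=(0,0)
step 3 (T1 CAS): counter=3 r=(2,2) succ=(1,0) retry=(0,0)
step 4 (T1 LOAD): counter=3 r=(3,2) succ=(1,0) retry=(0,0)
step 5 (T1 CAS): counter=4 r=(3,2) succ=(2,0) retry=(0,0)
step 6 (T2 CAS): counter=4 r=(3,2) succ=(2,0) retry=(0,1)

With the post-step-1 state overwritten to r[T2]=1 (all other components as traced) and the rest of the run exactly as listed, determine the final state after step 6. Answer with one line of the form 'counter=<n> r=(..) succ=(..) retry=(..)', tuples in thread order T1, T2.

counter=4 r=(3,1) succ=(2,0) retry=(0,1)

state after step 1 := counter=2 r=(0,1) succ=(0,0) retry=(0,0)
step 2 (T1 LOAD): counter=2 r=(2,1) succ=(0,0) retry=(0,0)
step 3 (T1 CAS): counter=3 r=(2,1) succ=(1,0) retry=(0,0)
step 4 (T1 LOAD): counter=3 r=(3,1) succ=(1,0) retry=(0,0)
step 5 (T1 CAS): counter=4 r=(3,1) succ=(2,0) retry=(0,0)
step 6 (T2 CAS): counter=4 r=(3,1) succ=(2,0) retry=(0,1)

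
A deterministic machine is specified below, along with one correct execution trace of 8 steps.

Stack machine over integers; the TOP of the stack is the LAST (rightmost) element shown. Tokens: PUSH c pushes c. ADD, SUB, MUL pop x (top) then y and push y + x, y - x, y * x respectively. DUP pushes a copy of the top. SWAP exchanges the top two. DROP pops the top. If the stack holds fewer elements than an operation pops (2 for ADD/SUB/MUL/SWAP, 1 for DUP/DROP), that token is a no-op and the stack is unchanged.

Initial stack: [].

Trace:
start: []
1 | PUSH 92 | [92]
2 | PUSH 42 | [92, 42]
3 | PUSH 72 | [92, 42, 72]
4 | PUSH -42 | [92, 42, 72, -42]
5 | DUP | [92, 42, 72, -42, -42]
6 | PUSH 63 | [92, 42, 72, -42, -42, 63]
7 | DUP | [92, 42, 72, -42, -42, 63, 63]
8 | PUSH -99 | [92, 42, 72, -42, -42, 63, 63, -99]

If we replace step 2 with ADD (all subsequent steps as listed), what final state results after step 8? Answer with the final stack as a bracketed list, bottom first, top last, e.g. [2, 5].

[92, 72, -42, -42, 63, 63, -99]

(re-executing from step 2 with the substitution; state before step 2: [92])
2 | ADD | [92]
3 | PUSH 72 | [92, 72]
4 | PUSH -42 | [92, 72, -42]
5 | DUP | [92, 72, -42, -42]
6 | PUSH 63 | [92, 72, -42, -42, 63]
7 | DUP | [92, 72, -42, -42, 63, 63]
8 | PUSH -99 | [92, 72, -42, -42, 63, 63, -99]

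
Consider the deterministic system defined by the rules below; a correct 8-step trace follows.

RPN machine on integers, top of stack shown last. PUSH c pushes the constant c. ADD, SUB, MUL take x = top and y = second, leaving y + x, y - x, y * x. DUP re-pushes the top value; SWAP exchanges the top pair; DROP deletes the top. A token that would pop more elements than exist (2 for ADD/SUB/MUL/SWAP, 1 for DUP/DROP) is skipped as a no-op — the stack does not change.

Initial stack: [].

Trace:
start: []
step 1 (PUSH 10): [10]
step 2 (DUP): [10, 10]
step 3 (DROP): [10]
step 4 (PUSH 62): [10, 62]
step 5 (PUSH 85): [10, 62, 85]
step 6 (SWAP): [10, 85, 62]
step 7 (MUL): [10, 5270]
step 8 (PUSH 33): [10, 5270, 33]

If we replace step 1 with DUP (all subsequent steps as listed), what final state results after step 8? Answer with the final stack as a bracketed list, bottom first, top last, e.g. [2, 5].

(re-executing from step 1 with the substitution; state before step 1: [])
step 1 (DUP): []
step 2 (DUP): []
step 3 (DROP): []
step 4 (PUSH 62): [62]
step 5 (PUSH 85): [62, 85]
step 6 (SWAP): [85, 62]
step 7 (MUL): [5270]
step 8 (PUSH 33): [5270, 33]

[5270, 33]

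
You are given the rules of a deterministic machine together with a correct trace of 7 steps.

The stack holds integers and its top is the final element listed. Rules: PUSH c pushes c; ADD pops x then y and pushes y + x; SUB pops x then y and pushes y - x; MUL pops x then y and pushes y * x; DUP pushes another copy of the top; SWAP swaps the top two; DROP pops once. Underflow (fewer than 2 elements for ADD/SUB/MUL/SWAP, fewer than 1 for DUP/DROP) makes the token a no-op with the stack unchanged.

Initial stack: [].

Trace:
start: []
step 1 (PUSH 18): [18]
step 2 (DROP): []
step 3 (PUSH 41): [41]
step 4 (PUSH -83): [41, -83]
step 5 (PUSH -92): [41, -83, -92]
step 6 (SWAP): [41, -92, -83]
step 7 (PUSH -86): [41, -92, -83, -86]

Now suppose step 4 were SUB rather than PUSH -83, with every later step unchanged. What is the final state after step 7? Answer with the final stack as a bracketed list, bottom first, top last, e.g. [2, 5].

[-92, 41, -86]

(re-executing from step 4 with the substitution; state before step 4: [41])
step 4 (SUB): [41]
step 5 (PUSH -92): [41, -92]
step 6 (SWAP): [-92, 41]
step 7 (PUSH -86): [-92, 41, -86]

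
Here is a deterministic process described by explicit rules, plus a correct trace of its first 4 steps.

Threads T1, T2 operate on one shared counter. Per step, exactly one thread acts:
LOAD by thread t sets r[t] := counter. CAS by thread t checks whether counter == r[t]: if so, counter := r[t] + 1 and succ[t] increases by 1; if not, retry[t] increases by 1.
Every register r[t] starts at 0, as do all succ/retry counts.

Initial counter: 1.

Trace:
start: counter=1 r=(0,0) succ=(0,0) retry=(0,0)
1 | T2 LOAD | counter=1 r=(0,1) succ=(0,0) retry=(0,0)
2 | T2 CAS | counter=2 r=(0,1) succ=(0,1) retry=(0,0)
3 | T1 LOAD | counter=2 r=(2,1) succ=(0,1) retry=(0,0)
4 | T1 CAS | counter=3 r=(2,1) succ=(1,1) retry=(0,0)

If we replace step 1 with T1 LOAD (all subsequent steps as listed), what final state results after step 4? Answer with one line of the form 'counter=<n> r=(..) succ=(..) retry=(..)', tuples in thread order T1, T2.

(re-executing from step 1 with the substitution; state before step 1: counter=1 r=(0,0) succ=(0,0) retry=(0,0))
1 | T1 LOAD | counter=1 r=(1,0) succ=(0,0) retry=(0,0)
2 | T2 CAS | counter=1 r=(1,0) succ=(0,0) retry=(0,1)
3 | T1 LOAD | counter=1 r=(1,0) succ=(0,0) retry=(0,1)
4 | T1 CAS | counter=2 r=(1,0) succ=(1,0) retry=(0,1)

counter=2 r=(1,0) succ=(1,0) retry=(0,1)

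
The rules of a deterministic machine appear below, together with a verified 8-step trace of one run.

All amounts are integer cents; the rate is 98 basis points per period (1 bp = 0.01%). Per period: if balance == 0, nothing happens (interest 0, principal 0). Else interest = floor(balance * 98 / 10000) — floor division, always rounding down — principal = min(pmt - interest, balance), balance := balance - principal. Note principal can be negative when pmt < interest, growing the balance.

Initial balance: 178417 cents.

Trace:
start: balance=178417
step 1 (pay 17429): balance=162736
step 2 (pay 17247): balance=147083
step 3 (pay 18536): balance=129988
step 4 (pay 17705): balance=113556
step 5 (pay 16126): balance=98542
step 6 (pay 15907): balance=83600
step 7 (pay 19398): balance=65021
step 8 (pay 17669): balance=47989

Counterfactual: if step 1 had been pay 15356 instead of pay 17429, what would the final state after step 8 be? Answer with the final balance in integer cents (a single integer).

(re-executing from step 1 with the substitution; state before step 1: balance=178417)
step 1 (pay 15356): balance=164809
step 2 (pay 17247): balance=149177
step 3 (pay 18536): balance=132102
step 4 (pay 17705): balance=115691
step 5 (pay 16126): balance=100698
step 6 (pay 15907): balance=85777
step 7 (pay 19398): balance=67219
step 8 (pay 17669): balance=50208

50208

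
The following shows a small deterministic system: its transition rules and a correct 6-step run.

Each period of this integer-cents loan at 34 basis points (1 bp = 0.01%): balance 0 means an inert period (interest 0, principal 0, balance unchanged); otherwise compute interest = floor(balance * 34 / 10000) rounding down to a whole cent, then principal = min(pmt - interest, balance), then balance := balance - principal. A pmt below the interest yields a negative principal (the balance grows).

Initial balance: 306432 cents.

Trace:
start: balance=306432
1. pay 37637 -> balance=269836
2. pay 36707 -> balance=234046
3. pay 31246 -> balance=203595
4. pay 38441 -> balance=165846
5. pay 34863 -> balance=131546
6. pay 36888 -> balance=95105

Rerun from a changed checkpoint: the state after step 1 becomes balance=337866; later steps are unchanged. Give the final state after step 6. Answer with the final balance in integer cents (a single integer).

state after step 1 := balance=337866
2. pay 36707 -> balance=302307
3. pay 31246 -> balance=272088
4. pay 38441 -> balance=234572
5. pay 34863 -> balance=200506
6. pay 36888 -> balance=164299

164299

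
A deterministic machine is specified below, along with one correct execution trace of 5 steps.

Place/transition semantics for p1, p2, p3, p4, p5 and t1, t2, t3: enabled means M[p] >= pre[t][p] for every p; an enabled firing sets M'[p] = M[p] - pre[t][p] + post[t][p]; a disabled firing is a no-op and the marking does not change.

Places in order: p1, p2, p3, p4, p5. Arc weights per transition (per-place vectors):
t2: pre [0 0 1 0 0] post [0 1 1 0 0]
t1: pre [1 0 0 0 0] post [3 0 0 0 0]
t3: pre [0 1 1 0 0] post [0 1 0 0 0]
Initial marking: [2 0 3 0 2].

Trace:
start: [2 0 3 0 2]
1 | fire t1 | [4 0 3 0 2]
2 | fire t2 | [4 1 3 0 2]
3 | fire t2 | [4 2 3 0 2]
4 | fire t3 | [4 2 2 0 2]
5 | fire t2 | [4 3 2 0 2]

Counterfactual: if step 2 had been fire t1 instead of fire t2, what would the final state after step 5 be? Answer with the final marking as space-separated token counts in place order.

(re-executing from step 2 with the substitution; state before step 2: [4 0 3 0 2])
2 | fire t1 | [6 0 3 0 2]
3 | fire t2 | [6 1 3 0 2]
4 | fire t3 | [6 1 2 0 2]
5 | fire t2 | [6 2 2 0 2]

6 2 2 0 2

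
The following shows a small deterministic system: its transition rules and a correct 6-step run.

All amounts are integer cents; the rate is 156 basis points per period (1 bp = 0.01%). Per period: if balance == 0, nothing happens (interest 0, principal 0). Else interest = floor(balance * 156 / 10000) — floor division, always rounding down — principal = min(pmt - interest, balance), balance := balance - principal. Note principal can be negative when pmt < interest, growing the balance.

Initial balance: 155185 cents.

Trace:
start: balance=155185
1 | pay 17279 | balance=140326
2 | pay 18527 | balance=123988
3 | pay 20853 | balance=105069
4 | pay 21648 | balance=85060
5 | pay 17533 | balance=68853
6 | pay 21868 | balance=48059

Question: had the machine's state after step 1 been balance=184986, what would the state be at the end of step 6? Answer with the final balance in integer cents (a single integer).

state after step 1 := balance=184986
2 | pay 18527 | balance=169344
3 | pay 20853 | balance=151132
4 | pay 21648 | balance=131841
5 | pay 17533 | balance=116364
6 | pay 21868 | balance=96311

96311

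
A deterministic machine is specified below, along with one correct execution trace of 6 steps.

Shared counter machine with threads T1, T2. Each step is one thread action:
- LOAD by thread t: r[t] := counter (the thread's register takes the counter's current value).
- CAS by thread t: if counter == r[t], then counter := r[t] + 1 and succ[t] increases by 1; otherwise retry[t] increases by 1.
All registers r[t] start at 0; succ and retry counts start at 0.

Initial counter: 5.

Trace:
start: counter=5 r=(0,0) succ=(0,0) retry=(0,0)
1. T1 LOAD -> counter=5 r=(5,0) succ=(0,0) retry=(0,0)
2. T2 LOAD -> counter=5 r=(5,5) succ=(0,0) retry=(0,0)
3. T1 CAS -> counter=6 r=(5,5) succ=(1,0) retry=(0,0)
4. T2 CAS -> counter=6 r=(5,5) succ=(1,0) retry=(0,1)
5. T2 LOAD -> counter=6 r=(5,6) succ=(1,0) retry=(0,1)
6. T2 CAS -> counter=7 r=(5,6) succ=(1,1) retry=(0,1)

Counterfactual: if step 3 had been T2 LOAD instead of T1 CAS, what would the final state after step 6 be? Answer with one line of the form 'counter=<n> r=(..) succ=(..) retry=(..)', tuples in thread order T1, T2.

(re-executing from step 3 with the substitution; state before step 3: counter=5 r=(5,5) succ=(0,0) retry=(0,0))
3. T2 LOAD -> counter=5 r=(5,5) succ=(0,0) retry=(0,0)
4. T2 CAS -> counter=6 r=(5,5) succ=(0,1) retry=(0,0)
5. T2 LOAD -> counter=6 r=(5,6) succ=(0,1) retry=(0,0)
6. T2 CAS -> counter=7 r=(5,6) succ=(0,2) retry=(0,0)

counter=7 r=(5,6) succ=(0,2) retry=(0,0)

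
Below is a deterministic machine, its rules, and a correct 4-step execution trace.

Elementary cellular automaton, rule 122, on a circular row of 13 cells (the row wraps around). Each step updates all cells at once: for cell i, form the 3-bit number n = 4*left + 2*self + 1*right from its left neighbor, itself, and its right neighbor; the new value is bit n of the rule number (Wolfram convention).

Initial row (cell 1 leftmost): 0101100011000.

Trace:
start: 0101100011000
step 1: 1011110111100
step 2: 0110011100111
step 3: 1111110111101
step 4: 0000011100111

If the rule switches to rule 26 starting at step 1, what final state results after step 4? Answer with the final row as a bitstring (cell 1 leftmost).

1000110000101

(re-executing steps 1..4 under rule 26; state before step 1: 0101100011000)
step 1: 1001010110100
step 2: 0110000100011
step 3: 0101001010110
step 4: 1000110000101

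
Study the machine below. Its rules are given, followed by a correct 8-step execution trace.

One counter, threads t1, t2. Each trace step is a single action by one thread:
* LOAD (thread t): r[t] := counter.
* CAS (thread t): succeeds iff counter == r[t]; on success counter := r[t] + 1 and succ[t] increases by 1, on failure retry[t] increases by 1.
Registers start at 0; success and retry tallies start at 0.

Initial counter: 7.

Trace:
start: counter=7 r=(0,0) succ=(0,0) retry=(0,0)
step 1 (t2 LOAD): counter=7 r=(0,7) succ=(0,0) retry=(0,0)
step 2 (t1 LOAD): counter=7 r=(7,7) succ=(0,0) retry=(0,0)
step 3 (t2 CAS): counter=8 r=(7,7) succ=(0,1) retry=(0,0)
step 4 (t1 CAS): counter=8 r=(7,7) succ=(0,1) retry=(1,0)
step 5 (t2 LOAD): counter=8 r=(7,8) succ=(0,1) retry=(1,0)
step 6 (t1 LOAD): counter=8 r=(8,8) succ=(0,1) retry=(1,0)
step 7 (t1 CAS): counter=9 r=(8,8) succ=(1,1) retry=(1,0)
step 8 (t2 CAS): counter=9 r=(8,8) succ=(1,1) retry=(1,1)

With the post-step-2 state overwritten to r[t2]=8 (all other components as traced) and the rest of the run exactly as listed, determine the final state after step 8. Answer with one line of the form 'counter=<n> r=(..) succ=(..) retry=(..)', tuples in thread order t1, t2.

state after step 2 := counter=7 r=(7,8) succ=(0,0) retry=(0,0)
step 3 (t2 CAS): counter=7 r=(7,8) succ=(0,0) retry=(0,1)
step 4 (t1 CAS): counter=8 r=(7,8) succ=(1,0) retry=(0,1)
step 5 (t2 LOAD): counter=8 r=(7,8) succ=(1,0) retry=(0,1)
step 6 (t1 LOAD): counter=8 r=(8,8) succ=(1,0) retry=(0,1)
step 7 (t1 CAS): counter=9 r=(8,8) succ=(2,0) retry=(0,1)
step 8 (t2 CAS): counter=9 r=(8,8) succ=(2,0) retry=(0,2)

counter=9 r=(8,8) succ=(2,0) retry=(0,2)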